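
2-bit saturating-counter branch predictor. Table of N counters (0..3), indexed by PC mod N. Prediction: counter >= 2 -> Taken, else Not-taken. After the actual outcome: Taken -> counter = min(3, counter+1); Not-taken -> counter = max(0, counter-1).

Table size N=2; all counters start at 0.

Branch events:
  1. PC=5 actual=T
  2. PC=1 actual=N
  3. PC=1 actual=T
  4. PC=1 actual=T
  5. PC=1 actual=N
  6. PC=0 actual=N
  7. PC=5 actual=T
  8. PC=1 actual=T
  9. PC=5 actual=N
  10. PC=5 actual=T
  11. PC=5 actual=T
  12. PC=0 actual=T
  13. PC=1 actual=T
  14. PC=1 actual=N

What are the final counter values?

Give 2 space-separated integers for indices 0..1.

Ev 1: PC=5 idx=1 pred=N actual=T -> ctr[1]=1
Ev 2: PC=1 idx=1 pred=N actual=N -> ctr[1]=0
Ev 3: PC=1 idx=1 pred=N actual=T -> ctr[1]=1
Ev 4: PC=1 idx=1 pred=N actual=T -> ctr[1]=2
Ev 5: PC=1 idx=1 pred=T actual=N -> ctr[1]=1
Ev 6: PC=0 idx=0 pred=N actual=N -> ctr[0]=0
Ev 7: PC=5 idx=1 pred=N actual=T -> ctr[1]=2
Ev 8: PC=1 idx=1 pred=T actual=T -> ctr[1]=3
Ev 9: PC=5 idx=1 pred=T actual=N -> ctr[1]=2
Ev 10: PC=5 idx=1 pred=T actual=T -> ctr[1]=3
Ev 11: PC=5 idx=1 pred=T actual=T -> ctr[1]=3
Ev 12: PC=0 idx=0 pred=N actual=T -> ctr[0]=1
Ev 13: PC=1 idx=1 pred=T actual=T -> ctr[1]=3
Ev 14: PC=1 idx=1 pred=T actual=N -> ctr[1]=2

Answer: 1 2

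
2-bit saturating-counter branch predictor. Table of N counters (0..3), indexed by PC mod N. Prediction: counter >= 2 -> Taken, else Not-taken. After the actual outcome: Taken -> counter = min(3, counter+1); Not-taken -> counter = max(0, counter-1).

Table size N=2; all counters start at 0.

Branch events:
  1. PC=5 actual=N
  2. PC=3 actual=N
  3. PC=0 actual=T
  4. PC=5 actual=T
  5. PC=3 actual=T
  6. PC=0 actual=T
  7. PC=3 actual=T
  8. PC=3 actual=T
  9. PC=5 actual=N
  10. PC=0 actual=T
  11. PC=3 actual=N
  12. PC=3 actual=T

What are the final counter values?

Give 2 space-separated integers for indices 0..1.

Answer: 3 2

Derivation:
Ev 1: PC=5 idx=1 pred=N actual=N -> ctr[1]=0
Ev 2: PC=3 idx=1 pred=N actual=N -> ctr[1]=0
Ev 3: PC=0 idx=0 pred=N actual=T -> ctr[0]=1
Ev 4: PC=5 idx=1 pred=N actual=T -> ctr[1]=1
Ev 5: PC=3 idx=1 pred=N actual=T -> ctr[1]=2
Ev 6: PC=0 idx=0 pred=N actual=T -> ctr[0]=2
Ev 7: PC=3 idx=1 pred=T actual=T -> ctr[1]=3
Ev 8: PC=3 idx=1 pred=T actual=T -> ctr[1]=3
Ev 9: PC=5 idx=1 pred=T actual=N -> ctr[1]=2
Ev 10: PC=0 idx=0 pred=T actual=T -> ctr[0]=3
Ev 11: PC=3 idx=1 pred=T actual=N -> ctr[1]=1
Ev 12: PC=3 idx=1 pred=N actual=T -> ctr[1]=2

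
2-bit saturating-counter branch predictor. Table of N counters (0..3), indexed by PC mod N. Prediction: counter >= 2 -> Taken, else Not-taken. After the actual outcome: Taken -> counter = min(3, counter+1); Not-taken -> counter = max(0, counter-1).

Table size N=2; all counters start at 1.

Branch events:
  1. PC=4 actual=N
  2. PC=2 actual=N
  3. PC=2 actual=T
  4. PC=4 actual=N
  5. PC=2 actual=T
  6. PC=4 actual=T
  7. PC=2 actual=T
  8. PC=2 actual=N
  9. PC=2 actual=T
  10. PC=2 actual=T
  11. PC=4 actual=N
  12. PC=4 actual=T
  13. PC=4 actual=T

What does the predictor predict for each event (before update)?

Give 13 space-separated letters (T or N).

Answer: N N N N N N T T T T T T T

Derivation:
Ev 1: PC=4 idx=0 pred=N actual=N -> ctr[0]=0
Ev 2: PC=2 idx=0 pred=N actual=N -> ctr[0]=0
Ev 3: PC=2 idx=0 pred=N actual=T -> ctr[0]=1
Ev 4: PC=4 idx=0 pred=N actual=N -> ctr[0]=0
Ev 5: PC=2 idx=0 pred=N actual=T -> ctr[0]=1
Ev 6: PC=4 idx=0 pred=N actual=T -> ctr[0]=2
Ev 7: PC=2 idx=0 pred=T actual=T -> ctr[0]=3
Ev 8: PC=2 idx=0 pred=T actual=N -> ctr[0]=2
Ev 9: PC=2 idx=0 pred=T actual=T -> ctr[0]=3
Ev 10: PC=2 idx=0 pred=T actual=T -> ctr[0]=3
Ev 11: PC=4 idx=0 pred=T actual=N -> ctr[0]=2
Ev 12: PC=4 idx=0 pred=T actual=T -> ctr[0]=3
Ev 13: PC=4 idx=0 pred=T actual=T -> ctr[0]=3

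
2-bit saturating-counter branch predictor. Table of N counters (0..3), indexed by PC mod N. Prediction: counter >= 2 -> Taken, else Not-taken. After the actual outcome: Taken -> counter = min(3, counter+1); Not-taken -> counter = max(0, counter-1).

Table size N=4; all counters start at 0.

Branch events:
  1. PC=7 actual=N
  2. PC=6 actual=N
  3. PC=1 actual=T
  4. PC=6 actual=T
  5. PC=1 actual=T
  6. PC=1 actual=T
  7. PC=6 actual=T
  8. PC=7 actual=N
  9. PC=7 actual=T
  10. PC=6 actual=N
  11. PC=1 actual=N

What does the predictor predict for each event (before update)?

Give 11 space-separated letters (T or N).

Answer: N N N N N T N N N T T

Derivation:
Ev 1: PC=7 idx=3 pred=N actual=N -> ctr[3]=0
Ev 2: PC=6 idx=2 pred=N actual=N -> ctr[2]=0
Ev 3: PC=1 idx=1 pred=N actual=T -> ctr[1]=1
Ev 4: PC=6 idx=2 pred=N actual=T -> ctr[2]=1
Ev 5: PC=1 idx=1 pred=N actual=T -> ctr[1]=2
Ev 6: PC=1 idx=1 pred=T actual=T -> ctr[1]=3
Ev 7: PC=6 idx=2 pred=N actual=T -> ctr[2]=2
Ev 8: PC=7 idx=3 pred=N actual=N -> ctr[3]=0
Ev 9: PC=7 idx=3 pred=N actual=T -> ctr[3]=1
Ev 10: PC=6 idx=2 pred=T actual=N -> ctr[2]=1
Ev 11: PC=1 idx=1 pred=T actual=N -> ctr[1]=2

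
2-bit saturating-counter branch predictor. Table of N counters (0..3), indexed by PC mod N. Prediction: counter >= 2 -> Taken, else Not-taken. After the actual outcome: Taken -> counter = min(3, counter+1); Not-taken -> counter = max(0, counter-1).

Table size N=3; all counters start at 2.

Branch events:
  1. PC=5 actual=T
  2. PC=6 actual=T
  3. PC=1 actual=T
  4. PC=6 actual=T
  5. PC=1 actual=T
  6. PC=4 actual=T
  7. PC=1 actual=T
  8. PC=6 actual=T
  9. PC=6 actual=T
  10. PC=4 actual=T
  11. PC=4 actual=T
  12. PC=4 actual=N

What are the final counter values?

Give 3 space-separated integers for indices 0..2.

Answer: 3 2 3

Derivation:
Ev 1: PC=5 idx=2 pred=T actual=T -> ctr[2]=3
Ev 2: PC=6 idx=0 pred=T actual=T -> ctr[0]=3
Ev 3: PC=1 idx=1 pred=T actual=T -> ctr[1]=3
Ev 4: PC=6 idx=0 pred=T actual=T -> ctr[0]=3
Ev 5: PC=1 idx=1 pred=T actual=T -> ctr[1]=3
Ev 6: PC=4 idx=1 pred=T actual=T -> ctr[1]=3
Ev 7: PC=1 idx=1 pred=T actual=T -> ctr[1]=3
Ev 8: PC=6 idx=0 pred=T actual=T -> ctr[0]=3
Ev 9: PC=6 idx=0 pred=T actual=T -> ctr[0]=3
Ev 10: PC=4 idx=1 pred=T actual=T -> ctr[1]=3
Ev 11: PC=4 idx=1 pred=T actual=T -> ctr[1]=3
Ev 12: PC=4 idx=1 pred=T actual=N -> ctr[1]=2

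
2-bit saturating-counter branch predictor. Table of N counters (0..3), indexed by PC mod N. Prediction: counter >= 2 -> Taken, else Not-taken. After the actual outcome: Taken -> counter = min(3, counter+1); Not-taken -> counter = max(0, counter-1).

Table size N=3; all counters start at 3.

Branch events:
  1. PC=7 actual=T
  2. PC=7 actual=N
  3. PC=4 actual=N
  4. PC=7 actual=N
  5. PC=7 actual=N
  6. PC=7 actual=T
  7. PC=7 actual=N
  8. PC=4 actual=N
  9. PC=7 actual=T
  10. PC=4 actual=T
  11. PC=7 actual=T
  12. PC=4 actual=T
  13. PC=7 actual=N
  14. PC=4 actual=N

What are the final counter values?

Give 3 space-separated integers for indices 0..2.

Ev 1: PC=7 idx=1 pred=T actual=T -> ctr[1]=3
Ev 2: PC=7 idx=1 pred=T actual=N -> ctr[1]=2
Ev 3: PC=4 idx=1 pred=T actual=N -> ctr[1]=1
Ev 4: PC=7 idx=1 pred=N actual=N -> ctr[1]=0
Ev 5: PC=7 idx=1 pred=N actual=N -> ctr[1]=0
Ev 6: PC=7 idx=1 pred=N actual=T -> ctr[1]=1
Ev 7: PC=7 idx=1 pred=N actual=N -> ctr[1]=0
Ev 8: PC=4 idx=1 pred=N actual=N -> ctr[1]=0
Ev 9: PC=7 idx=1 pred=N actual=T -> ctr[1]=1
Ev 10: PC=4 idx=1 pred=N actual=T -> ctr[1]=2
Ev 11: PC=7 idx=1 pred=T actual=T -> ctr[1]=3
Ev 12: PC=4 idx=1 pred=T actual=T -> ctr[1]=3
Ev 13: PC=7 idx=1 pred=T actual=N -> ctr[1]=2
Ev 14: PC=4 idx=1 pred=T actual=N -> ctr[1]=1

Answer: 3 1 3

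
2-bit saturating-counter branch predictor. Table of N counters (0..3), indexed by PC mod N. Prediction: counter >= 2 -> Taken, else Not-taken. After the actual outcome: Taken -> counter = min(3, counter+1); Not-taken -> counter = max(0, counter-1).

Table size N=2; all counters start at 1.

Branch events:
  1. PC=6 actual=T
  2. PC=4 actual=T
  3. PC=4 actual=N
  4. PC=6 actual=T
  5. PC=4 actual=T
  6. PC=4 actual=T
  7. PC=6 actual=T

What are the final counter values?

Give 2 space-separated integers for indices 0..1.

Answer: 3 1

Derivation:
Ev 1: PC=6 idx=0 pred=N actual=T -> ctr[0]=2
Ev 2: PC=4 idx=0 pred=T actual=T -> ctr[0]=3
Ev 3: PC=4 idx=0 pred=T actual=N -> ctr[0]=2
Ev 4: PC=6 idx=0 pred=T actual=T -> ctr[0]=3
Ev 5: PC=4 idx=0 pred=T actual=T -> ctr[0]=3
Ev 6: PC=4 idx=0 pred=T actual=T -> ctr[0]=3
Ev 7: PC=6 idx=0 pred=T actual=T -> ctr[0]=3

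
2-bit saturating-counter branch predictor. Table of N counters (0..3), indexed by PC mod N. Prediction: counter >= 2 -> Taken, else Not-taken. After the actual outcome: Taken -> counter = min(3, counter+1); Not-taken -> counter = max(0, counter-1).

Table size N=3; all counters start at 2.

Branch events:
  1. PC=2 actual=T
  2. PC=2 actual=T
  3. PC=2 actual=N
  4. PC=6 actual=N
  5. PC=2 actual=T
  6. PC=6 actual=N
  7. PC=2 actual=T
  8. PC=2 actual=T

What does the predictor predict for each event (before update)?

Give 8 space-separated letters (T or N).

Answer: T T T T T N T T

Derivation:
Ev 1: PC=2 idx=2 pred=T actual=T -> ctr[2]=3
Ev 2: PC=2 idx=2 pred=T actual=T -> ctr[2]=3
Ev 3: PC=2 idx=2 pred=T actual=N -> ctr[2]=2
Ev 4: PC=6 idx=0 pred=T actual=N -> ctr[0]=1
Ev 5: PC=2 idx=2 pred=T actual=T -> ctr[2]=3
Ev 6: PC=6 idx=0 pred=N actual=N -> ctr[0]=0
Ev 7: PC=2 idx=2 pred=T actual=T -> ctr[2]=3
Ev 8: PC=2 idx=2 pred=T actual=T -> ctr[2]=3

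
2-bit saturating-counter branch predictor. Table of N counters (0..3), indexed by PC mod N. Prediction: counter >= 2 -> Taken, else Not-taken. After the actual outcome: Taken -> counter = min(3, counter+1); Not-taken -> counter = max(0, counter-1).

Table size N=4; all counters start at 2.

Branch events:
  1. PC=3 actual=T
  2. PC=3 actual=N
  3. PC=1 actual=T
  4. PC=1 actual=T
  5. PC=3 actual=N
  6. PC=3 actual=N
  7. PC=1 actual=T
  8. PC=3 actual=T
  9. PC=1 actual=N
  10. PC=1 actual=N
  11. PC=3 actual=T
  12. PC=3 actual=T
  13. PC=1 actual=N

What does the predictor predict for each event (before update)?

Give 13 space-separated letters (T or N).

Answer: T T T T T N T N T T N T N

Derivation:
Ev 1: PC=3 idx=3 pred=T actual=T -> ctr[3]=3
Ev 2: PC=3 idx=3 pred=T actual=N -> ctr[3]=2
Ev 3: PC=1 idx=1 pred=T actual=T -> ctr[1]=3
Ev 4: PC=1 idx=1 pred=T actual=T -> ctr[1]=3
Ev 5: PC=3 idx=3 pred=T actual=N -> ctr[3]=1
Ev 6: PC=3 idx=3 pred=N actual=N -> ctr[3]=0
Ev 7: PC=1 idx=1 pred=T actual=T -> ctr[1]=3
Ev 8: PC=3 idx=3 pred=N actual=T -> ctr[3]=1
Ev 9: PC=1 idx=1 pred=T actual=N -> ctr[1]=2
Ev 10: PC=1 idx=1 pred=T actual=N -> ctr[1]=1
Ev 11: PC=3 idx=3 pred=N actual=T -> ctr[3]=2
Ev 12: PC=3 idx=3 pred=T actual=T -> ctr[3]=3
Ev 13: PC=1 idx=1 pred=N actual=N -> ctr[1]=0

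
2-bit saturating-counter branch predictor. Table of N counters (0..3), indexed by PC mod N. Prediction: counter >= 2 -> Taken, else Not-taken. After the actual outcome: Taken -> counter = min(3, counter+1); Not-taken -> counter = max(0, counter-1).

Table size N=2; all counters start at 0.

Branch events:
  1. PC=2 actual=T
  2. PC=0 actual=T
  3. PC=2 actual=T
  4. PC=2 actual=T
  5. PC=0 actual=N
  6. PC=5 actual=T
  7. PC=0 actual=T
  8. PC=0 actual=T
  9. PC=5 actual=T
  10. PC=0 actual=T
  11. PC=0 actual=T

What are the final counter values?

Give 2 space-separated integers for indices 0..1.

Answer: 3 2

Derivation:
Ev 1: PC=2 idx=0 pred=N actual=T -> ctr[0]=1
Ev 2: PC=0 idx=0 pred=N actual=T -> ctr[0]=2
Ev 3: PC=2 idx=0 pred=T actual=T -> ctr[0]=3
Ev 4: PC=2 idx=0 pred=T actual=T -> ctr[0]=3
Ev 5: PC=0 idx=0 pred=T actual=N -> ctr[0]=2
Ev 6: PC=5 idx=1 pred=N actual=T -> ctr[1]=1
Ev 7: PC=0 idx=0 pred=T actual=T -> ctr[0]=3
Ev 8: PC=0 idx=0 pred=T actual=T -> ctr[0]=3
Ev 9: PC=5 idx=1 pred=N actual=T -> ctr[1]=2
Ev 10: PC=0 idx=0 pred=T actual=T -> ctr[0]=3
Ev 11: PC=0 idx=0 pred=T actual=T -> ctr[0]=3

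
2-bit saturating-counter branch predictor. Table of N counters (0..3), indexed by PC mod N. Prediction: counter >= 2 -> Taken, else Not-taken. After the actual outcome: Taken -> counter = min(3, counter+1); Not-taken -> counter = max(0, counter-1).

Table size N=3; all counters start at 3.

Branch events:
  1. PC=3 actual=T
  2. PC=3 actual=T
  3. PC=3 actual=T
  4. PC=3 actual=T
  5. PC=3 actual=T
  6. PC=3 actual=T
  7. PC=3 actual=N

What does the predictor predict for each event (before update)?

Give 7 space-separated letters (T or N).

Ev 1: PC=3 idx=0 pred=T actual=T -> ctr[0]=3
Ev 2: PC=3 idx=0 pred=T actual=T -> ctr[0]=3
Ev 3: PC=3 idx=0 pred=T actual=T -> ctr[0]=3
Ev 4: PC=3 idx=0 pred=T actual=T -> ctr[0]=3
Ev 5: PC=3 idx=0 pred=T actual=T -> ctr[0]=3
Ev 6: PC=3 idx=0 pred=T actual=T -> ctr[0]=3
Ev 7: PC=3 idx=0 pred=T actual=N -> ctr[0]=2

Answer: T T T T T T T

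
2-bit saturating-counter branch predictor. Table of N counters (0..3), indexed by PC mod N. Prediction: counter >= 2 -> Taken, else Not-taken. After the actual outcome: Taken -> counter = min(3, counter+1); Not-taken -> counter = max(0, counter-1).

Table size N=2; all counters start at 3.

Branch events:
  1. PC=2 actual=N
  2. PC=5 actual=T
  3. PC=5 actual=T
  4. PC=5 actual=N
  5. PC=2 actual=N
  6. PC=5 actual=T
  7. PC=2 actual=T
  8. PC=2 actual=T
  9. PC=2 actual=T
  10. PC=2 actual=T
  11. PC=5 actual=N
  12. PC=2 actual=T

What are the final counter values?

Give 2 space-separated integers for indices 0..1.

Answer: 3 2

Derivation:
Ev 1: PC=2 idx=0 pred=T actual=N -> ctr[0]=2
Ev 2: PC=5 idx=1 pred=T actual=T -> ctr[1]=3
Ev 3: PC=5 idx=1 pred=T actual=T -> ctr[1]=3
Ev 4: PC=5 idx=1 pred=T actual=N -> ctr[1]=2
Ev 5: PC=2 idx=0 pred=T actual=N -> ctr[0]=1
Ev 6: PC=5 idx=1 pred=T actual=T -> ctr[1]=3
Ev 7: PC=2 idx=0 pred=N actual=T -> ctr[0]=2
Ev 8: PC=2 idx=0 pred=T actual=T -> ctr[0]=3
Ev 9: PC=2 idx=0 pred=T actual=T -> ctr[0]=3
Ev 10: PC=2 idx=0 pred=T actual=T -> ctr[0]=3
Ev 11: PC=5 idx=1 pred=T actual=N -> ctr[1]=2
Ev 12: PC=2 idx=0 pred=T actual=T -> ctr[0]=3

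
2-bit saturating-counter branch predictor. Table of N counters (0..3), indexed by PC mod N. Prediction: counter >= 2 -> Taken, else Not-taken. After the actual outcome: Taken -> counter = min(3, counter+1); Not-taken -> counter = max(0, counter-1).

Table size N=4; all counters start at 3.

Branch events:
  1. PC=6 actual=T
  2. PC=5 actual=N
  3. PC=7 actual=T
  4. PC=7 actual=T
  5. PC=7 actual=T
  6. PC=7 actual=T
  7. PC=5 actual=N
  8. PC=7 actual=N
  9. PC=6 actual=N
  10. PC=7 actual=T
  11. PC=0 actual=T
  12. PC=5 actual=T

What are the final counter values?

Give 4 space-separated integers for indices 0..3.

Answer: 3 2 2 3

Derivation:
Ev 1: PC=6 idx=2 pred=T actual=T -> ctr[2]=3
Ev 2: PC=5 idx=1 pred=T actual=N -> ctr[1]=2
Ev 3: PC=7 idx=3 pred=T actual=T -> ctr[3]=3
Ev 4: PC=7 idx=3 pred=T actual=T -> ctr[3]=3
Ev 5: PC=7 idx=3 pred=T actual=T -> ctr[3]=3
Ev 6: PC=7 idx=3 pred=T actual=T -> ctr[3]=3
Ev 7: PC=5 idx=1 pred=T actual=N -> ctr[1]=1
Ev 8: PC=7 idx=3 pred=T actual=N -> ctr[3]=2
Ev 9: PC=6 idx=2 pred=T actual=N -> ctr[2]=2
Ev 10: PC=7 idx=3 pred=T actual=T -> ctr[3]=3
Ev 11: PC=0 idx=0 pred=T actual=T -> ctr[0]=3
Ev 12: PC=5 idx=1 pred=N actual=T -> ctr[1]=2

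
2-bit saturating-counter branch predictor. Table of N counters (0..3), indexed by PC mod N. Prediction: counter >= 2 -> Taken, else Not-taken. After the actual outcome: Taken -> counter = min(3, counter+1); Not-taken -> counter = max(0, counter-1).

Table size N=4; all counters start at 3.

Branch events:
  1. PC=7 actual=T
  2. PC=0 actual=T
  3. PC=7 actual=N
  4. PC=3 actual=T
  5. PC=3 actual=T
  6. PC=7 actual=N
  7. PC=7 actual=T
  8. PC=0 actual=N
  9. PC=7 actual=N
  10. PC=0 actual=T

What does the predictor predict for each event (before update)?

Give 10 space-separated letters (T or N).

Answer: T T T T T T T T T T

Derivation:
Ev 1: PC=7 idx=3 pred=T actual=T -> ctr[3]=3
Ev 2: PC=0 idx=0 pred=T actual=T -> ctr[0]=3
Ev 3: PC=7 idx=3 pred=T actual=N -> ctr[3]=2
Ev 4: PC=3 idx=3 pred=T actual=T -> ctr[3]=3
Ev 5: PC=3 idx=3 pred=T actual=T -> ctr[3]=3
Ev 6: PC=7 idx=3 pred=T actual=N -> ctr[3]=2
Ev 7: PC=7 idx=3 pred=T actual=T -> ctr[3]=3
Ev 8: PC=0 idx=0 pred=T actual=N -> ctr[0]=2
Ev 9: PC=7 idx=3 pred=T actual=N -> ctr[3]=2
Ev 10: PC=0 idx=0 pred=T actual=T -> ctr[0]=3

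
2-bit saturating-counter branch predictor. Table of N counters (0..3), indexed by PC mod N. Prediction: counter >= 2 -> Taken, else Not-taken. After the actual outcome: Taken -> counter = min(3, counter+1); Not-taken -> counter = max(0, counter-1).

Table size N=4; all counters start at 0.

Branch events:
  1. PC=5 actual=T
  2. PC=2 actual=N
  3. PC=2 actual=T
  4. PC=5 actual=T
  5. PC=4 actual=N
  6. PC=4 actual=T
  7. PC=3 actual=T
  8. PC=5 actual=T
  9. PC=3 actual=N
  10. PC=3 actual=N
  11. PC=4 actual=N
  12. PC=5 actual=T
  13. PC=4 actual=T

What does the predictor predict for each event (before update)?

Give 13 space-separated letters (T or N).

Ev 1: PC=5 idx=1 pred=N actual=T -> ctr[1]=1
Ev 2: PC=2 idx=2 pred=N actual=N -> ctr[2]=0
Ev 3: PC=2 idx=2 pred=N actual=T -> ctr[2]=1
Ev 4: PC=5 idx=1 pred=N actual=T -> ctr[1]=2
Ev 5: PC=4 idx=0 pred=N actual=N -> ctr[0]=0
Ev 6: PC=4 idx=0 pred=N actual=T -> ctr[0]=1
Ev 7: PC=3 idx=3 pred=N actual=T -> ctr[3]=1
Ev 8: PC=5 idx=1 pred=T actual=T -> ctr[1]=3
Ev 9: PC=3 idx=3 pred=N actual=N -> ctr[3]=0
Ev 10: PC=3 idx=3 pred=N actual=N -> ctr[3]=0
Ev 11: PC=4 idx=0 pred=N actual=N -> ctr[0]=0
Ev 12: PC=5 idx=1 pred=T actual=T -> ctr[1]=3
Ev 13: PC=4 idx=0 pred=N actual=T -> ctr[0]=1

Answer: N N N N N N N T N N N T N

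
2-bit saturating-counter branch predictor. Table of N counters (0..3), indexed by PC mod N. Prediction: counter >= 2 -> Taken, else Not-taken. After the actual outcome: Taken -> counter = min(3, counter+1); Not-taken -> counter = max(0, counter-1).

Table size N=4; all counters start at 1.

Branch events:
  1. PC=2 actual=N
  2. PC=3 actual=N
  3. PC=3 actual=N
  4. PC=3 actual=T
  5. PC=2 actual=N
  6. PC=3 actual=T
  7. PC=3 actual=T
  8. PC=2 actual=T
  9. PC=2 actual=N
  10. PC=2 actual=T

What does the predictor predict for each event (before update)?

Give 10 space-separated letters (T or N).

Ev 1: PC=2 idx=2 pred=N actual=N -> ctr[2]=0
Ev 2: PC=3 idx=3 pred=N actual=N -> ctr[3]=0
Ev 3: PC=3 idx=3 pred=N actual=N -> ctr[3]=0
Ev 4: PC=3 idx=3 pred=N actual=T -> ctr[3]=1
Ev 5: PC=2 idx=2 pred=N actual=N -> ctr[2]=0
Ev 6: PC=3 idx=3 pred=N actual=T -> ctr[3]=2
Ev 7: PC=3 idx=3 pred=T actual=T -> ctr[3]=3
Ev 8: PC=2 idx=2 pred=N actual=T -> ctr[2]=1
Ev 9: PC=2 idx=2 pred=N actual=N -> ctr[2]=0
Ev 10: PC=2 idx=2 pred=N actual=T -> ctr[2]=1

Answer: N N N N N N T N N N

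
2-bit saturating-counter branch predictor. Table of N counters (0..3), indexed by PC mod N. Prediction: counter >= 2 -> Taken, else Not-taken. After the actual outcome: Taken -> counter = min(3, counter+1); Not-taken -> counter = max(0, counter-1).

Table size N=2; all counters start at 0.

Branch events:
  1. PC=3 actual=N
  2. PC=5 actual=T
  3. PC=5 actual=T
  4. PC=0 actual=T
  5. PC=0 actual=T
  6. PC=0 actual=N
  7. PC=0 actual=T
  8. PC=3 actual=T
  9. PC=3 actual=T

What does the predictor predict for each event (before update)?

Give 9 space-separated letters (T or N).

Answer: N N N N N T N T T

Derivation:
Ev 1: PC=3 idx=1 pred=N actual=N -> ctr[1]=0
Ev 2: PC=5 idx=1 pred=N actual=T -> ctr[1]=1
Ev 3: PC=5 idx=1 pred=N actual=T -> ctr[1]=2
Ev 4: PC=0 idx=0 pred=N actual=T -> ctr[0]=1
Ev 5: PC=0 idx=0 pred=N actual=T -> ctr[0]=2
Ev 6: PC=0 idx=0 pred=T actual=N -> ctr[0]=1
Ev 7: PC=0 idx=0 pred=N actual=T -> ctr[0]=2
Ev 8: PC=3 idx=1 pred=T actual=T -> ctr[1]=3
Ev 9: PC=3 idx=1 pred=T actual=T -> ctr[1]=3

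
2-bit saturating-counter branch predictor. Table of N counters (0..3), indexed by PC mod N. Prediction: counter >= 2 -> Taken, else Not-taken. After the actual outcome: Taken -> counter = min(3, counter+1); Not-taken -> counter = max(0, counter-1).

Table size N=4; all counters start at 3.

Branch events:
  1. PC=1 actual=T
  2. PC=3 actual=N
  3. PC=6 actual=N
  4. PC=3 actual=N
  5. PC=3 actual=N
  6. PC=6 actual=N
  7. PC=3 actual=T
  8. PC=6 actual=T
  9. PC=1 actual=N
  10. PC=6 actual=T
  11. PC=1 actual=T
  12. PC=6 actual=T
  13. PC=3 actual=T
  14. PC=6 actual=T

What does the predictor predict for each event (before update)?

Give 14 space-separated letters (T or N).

Ev 1: PC=1 idx=1 pred=T actual=T -> ctr[1]=3
Ev 2: PC=3 idx=3 pred=T actual=N -> ctr[3]=2
Ev 3: PC=6 idx=2 pred=T actual=N -> ctr[2]=2
Ev 4: PC=3 idx=3 pred=T actual=N -> ctr[3]=1
Ev 5: PC=3 idx=3 pred=N actual=N -> ctr[3]=0
Ev 6: PC=6 idx=2 pred=T actual=N -> ctr[2]=1
Ev 7: PC=3 idx=3 pred=N actual=T -> ctr[3]=1
Ev 8: PC=6 idx=2 pred=N actual=T -> ctr[2]=2
Ev 9: PC=1 idx=1 pred=T actual=N -> ctr[1]=2
Ev 10: PC=6 idx=2 pred=T actual=T -> ctr[2]=3
Ev 11: PC=1 idx=1 pred=T actual=T -> ctr[1]=3
Ev 12: PC=6 idx=2 pred=T actual=T -> ctr[2]=3
Ev 13: PC=3 idx=3 pred=N actual=T -> ctr[3]=2
Ev 14: PC=6 idx=2 pred=T actual=T -> ctr[2]=3

Answer: T T T T N T N N T T T T N T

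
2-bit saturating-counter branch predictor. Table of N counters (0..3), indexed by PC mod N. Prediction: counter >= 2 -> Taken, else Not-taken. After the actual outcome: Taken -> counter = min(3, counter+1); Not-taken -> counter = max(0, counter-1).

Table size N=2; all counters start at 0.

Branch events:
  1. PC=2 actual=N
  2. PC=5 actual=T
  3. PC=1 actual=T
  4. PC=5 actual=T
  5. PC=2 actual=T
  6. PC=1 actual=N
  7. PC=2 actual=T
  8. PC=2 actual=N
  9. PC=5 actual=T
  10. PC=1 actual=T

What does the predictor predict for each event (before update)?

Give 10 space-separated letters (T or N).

Ev 1: PC=2 idx=0 pred=N actual=N -> ctr[0]=0
Ev 2: PC=5 idx=1 pred=N actual=T -> ctr[1]=1
Ev 3: PC=1 idx=1 pred=N actual=T -> ctr[1]=2
Ev 4: PC=5 idx=1 pred=T actual=T -> ctr[1]=3
Ev 5: PC=2 idx=0 pred=N actual=T -> ctr[0]=1
Ev 6: PC=1 idx=1 pred=T actual=N -> ctr[1]=2
Ev 7: PC=2 idx=0 pred=N actual=T -> ctr[0]=2
Ev 8: PC=2 idx=0 pred=T actual=N -> ctr[0]=1
Ev 9: PC=5 idx=1 pred=T actual=T -> ctr[1]=3
Ev 10: PC=1 idx=1 pred=T actual=T -> ctr[1]=3

Answer: N N N T N T N T T T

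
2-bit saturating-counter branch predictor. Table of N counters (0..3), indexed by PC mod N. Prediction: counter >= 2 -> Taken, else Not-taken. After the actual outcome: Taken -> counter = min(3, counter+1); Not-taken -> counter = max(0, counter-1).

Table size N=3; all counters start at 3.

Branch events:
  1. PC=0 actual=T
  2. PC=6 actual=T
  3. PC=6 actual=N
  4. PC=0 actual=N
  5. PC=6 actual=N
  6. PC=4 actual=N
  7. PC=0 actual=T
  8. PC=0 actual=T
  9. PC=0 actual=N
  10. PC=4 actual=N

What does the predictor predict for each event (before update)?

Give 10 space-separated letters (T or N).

Ev 1: PC=0 idx=0 pred=T actual=T -> ctr[0]=3
Ev 2: PC=6 idx=0 pred=T actual=T -> ctr[0]=3
Ev 3: PC=6 idx=0 pred=T actual=N -> ctr[0]=2
Ev 4: PC=0 idx=0 pred=T actual=N -> ctr[0]=1
Ev 5: PC=6 idx=0 pred=N actual=N -> ctr[0]=0
Ev 6: PC=4 idx=1 pred=T actual=N -> ctr[1]=2
Ev 7: PC=0 idx=0 pred=N actual=T -> ctr[0]=1
Ev 8: PC=0 idx=0 pred=N actual=T -> ctr[0]=2
Ev 9: PC=0 idx=0 pred=T actual=N -> ctr[0]=1
Ev 10: PC=4 idx=1 pred=T actual=N -> ctr[1]=1

Answer: T T T T N T N N T T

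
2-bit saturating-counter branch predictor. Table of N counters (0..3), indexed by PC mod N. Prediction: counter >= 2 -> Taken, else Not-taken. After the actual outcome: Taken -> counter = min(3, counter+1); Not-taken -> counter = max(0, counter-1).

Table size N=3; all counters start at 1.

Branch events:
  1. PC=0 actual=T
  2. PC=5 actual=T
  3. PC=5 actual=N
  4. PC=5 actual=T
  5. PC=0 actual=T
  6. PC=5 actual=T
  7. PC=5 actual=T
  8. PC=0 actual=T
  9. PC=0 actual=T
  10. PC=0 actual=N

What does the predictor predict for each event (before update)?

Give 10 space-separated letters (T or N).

Ev 1: PC=0 idx=0 pred=N actual=T -> ctr[0]=2
Ev 2: PC=5 idx=2 pred=N actual=T -> ctr[2]=2
Ev 3: PC=5 idx=2 pred=T actual=N -> ctr[2]=1
Ev 4: PC=5 idx=2 pred=N actual=T -> ctr[2]=2
Ev 5: PC=0 idx=0 pred=T actual=T -> ctr[0]=3
Ev 6: PC=5 idx=2 pred=T actual=T -> ctr[2]=3
Ev 7: PC=5 idx=2 pred=T actual=T -> ctr[2]=3
Ev 8: PC=0 idx=0 pred=T actual=T -> ctr[0]=3
Ev 9: PC=0 idx=0 pred=T actual=T -> ctr[0]=3
Ev 10: PC=0 idx=0 pred=T actual=N -> ctr[0]=2

Answer: N N T N T T T T T T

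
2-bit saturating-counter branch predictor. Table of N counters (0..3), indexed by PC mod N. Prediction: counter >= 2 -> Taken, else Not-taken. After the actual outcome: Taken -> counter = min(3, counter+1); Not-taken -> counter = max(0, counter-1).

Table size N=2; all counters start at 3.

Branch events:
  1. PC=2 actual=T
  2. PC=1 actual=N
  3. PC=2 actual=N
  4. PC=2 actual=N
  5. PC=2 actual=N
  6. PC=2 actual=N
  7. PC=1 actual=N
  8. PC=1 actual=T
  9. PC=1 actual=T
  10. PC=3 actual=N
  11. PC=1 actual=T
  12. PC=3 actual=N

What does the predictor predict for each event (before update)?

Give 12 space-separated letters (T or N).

Ev 1: PC=2 idx=0 pred=T actual=T -> ctr[0]=3
Ev 2: PC=1 idx=1 pred=T actual=N -> ctr[1]=2
Ev 3: PC=2 idx=0 pred=T actual=N -> ctr[0]=2
Ev 4: PC=2 idx=0 pred=T actual=N -> ctr[0]=1
Ev 5: PC=2 idx=0 pred=N actual=N -> ctr[0]=0
Ev 6: PC=2 idx=0 pred=N actual=N -> ctr[0]=0
Ev 7: PC=1 idx=1 pred=T actual=N -> ctr[1]=1
Ev 8: PC=1 idx=1 pred=N actual=T -> ctr[1]=2
Ev 9: PC=1 idx=1 pred=T actual=T -> ctr[1]=3
Ev 10: PC=3 idx=1 pred=T actual=N -> ctr[1]=2
Ev 11: PC=1 idx=1 pred=T actual=T -> ctr[1]=3
Ev 12: PC=3 idx=1 pred=T actual=N -> ctr[1]=2

Answer: T T T T N N T N T T T T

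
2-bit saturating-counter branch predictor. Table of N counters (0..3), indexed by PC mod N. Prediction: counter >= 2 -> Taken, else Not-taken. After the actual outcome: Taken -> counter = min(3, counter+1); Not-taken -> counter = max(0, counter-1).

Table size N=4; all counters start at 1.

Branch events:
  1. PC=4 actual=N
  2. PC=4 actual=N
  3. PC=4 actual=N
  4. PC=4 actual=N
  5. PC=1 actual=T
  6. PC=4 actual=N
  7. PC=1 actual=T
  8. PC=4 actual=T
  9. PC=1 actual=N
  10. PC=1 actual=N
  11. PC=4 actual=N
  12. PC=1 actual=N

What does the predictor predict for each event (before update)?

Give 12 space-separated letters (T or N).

Answer: N N N N N N T N T T N N

Derivation:
Ev 1: PC=4 idx=0 pred=N actual=N -> ctr[0]=0
Ev 2: PC=4 idx=0 pred=N actual=N -> ctr[0]=0
Ev 3: PC=4 idx=0 pred=N actual=N -> ctr[0]=0
Ev 4: PC=4 idx=0 pred=N actual=N -> ctr[0]=0
Ev 5: PC=1 idx=1 pred=N actual=T -> ctr[1]=2
Ev 6: PC=4 idx=0 pred=N actual=N -> ctr[0]=0
Ev 7: PC=1 idx=1 pred=T actual=T -> ctr[1]=3
Ev 8: PC=4 idx=0 pred=N actual=T -> ctr[0]=1
Ev 9: PC=1 idx=1 pred=T actual=N -> ctr[1]=2
Ev 10: PC=1 idx=1 pred=T actual=N -> ctr[1]=1
Ev 11: PC=4 idx=0 pred=N actual=N -> ctr[0]=0
Ev 12: PC=1 idx=1 pred=N actual=N -> ctr[1]=0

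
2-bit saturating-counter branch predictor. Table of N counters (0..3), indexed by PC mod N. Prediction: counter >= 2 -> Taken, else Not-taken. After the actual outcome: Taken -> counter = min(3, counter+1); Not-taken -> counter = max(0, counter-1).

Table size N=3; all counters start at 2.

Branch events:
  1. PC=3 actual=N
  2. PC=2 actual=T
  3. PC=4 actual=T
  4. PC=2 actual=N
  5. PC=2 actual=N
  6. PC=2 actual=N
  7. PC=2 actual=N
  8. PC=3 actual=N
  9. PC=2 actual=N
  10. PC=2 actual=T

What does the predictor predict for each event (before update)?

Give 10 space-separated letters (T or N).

Ev 1: PC=3 idx=0 pred=T actual=N -> ctr[0]=1
Ev 2: PC=2 idx=2 pred=T actual=T -> ctr[2]=3
Ev 3: PC=4 idx=1 pred=T actual=T -> ctr[1]=3
Ev 4: PC=2 idx=2 pred=T actual=N -> ctr[2]=2
Ev 5: PC=2 idx=2 pred=T actual=N -> ctr[2]=1
Ev 6: PC=2 idx=2 pred=N actual=N -> ctr[2]=0
Ev 7: PC=2 idx=2 pred=N actual=N -> ctr[2]=0
Ev 8: PC=3 idx=0 pred=N actual=N -> ctr[0]=0
Ev 9: PC=2 idx=2 pred=N actual=N -> ctr[2]=0
Ev 10: PC=2 idx=2 pred=N actual=T -> ctr[2]=1

Answer: T T T T T N N N N N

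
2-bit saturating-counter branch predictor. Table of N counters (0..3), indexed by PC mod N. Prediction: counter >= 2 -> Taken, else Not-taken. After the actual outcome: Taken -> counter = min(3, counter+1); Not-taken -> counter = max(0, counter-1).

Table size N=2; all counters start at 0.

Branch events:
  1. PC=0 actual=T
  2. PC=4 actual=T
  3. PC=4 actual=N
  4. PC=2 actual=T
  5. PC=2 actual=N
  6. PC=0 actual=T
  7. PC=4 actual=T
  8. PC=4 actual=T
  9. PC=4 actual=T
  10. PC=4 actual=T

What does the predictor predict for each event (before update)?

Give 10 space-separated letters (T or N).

Ev 1: PC=0 idx=0 pred=N actual=T -> ctr[0]=1
Ev 2: PC=4 idx=0 pred=N actual=T -> ctr[0]=2
Ev 3: PC=4 idx=0 pred=T actual=N -> ctr[0]=1
Ev 4: PC=2 idx=0 pred=N actual=T -> ctr[0]=2
Ev 5: PC=2 idx=0 pred=T actual=N -> ctr[0]=1
Ev 6: PC=0 idx=0 pred=N actual=T -> ctr[0]=2
Ev 7: PC=4 idx=0 pred=T actual=T -> ctr[0]=3
Ev 8: PC=4 idx=0 pred=T actual=T -> ctr[0]=3
Ev 9: PC=4 idx=0 pred=T actual=T -> ctr[0]=3
Ev 10: PC=4 idx=0 pred=T actual=T -> ctr[0]=3

Answer: N N T N T N T T T T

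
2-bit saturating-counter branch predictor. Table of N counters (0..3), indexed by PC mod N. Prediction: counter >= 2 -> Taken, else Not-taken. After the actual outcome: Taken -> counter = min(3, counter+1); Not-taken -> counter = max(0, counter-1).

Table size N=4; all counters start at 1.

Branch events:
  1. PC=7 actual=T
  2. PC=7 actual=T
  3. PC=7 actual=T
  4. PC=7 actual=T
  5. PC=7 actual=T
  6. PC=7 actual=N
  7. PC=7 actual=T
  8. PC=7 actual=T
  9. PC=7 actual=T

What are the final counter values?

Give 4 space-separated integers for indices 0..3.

Answer: 1 1 1 3

Derivation:
Ev 1: PC=7 idx=3 pred=N actual=T -> ctr[3]=2
Ev 2: PC=7 idx=3 pred=T actual=T -> ctr[3]=3
Ev 3: PC=7 idx=3 pred=T actual=T -> ctr[3]=3
Ev 4: PC=7 idx=3 pred=T actual=T -> ctr[3]=3
Ev 5: PC=7 idx=3 pred=T actual=T -> ctr[3]=3
Ev 6: PC=7 idx=3 pred=T actual=N -> ctr[3]=2
Ev 7: PC=7 idx=3 pred=T actual=T -> ctr[3]=3
Ev 8: PC=7 idx=3 pred=T actual=T -> ctr[3]=3
Ev 9: PC=7 idx=3 pred=T actual=T -> ctr[3]=3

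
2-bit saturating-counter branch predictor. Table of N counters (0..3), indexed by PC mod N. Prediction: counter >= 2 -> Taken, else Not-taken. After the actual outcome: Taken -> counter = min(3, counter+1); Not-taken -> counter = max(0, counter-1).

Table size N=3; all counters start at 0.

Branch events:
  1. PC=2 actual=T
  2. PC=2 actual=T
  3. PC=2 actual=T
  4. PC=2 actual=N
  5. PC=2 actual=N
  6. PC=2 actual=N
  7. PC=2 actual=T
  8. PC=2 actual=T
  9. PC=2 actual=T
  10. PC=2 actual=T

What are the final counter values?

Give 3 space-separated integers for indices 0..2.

Ev 1: PC=2 idx=2 pred=N actual=T -> ctr[2]=1
Ev 2: PC=2 idx=2 pred=N actual=T -> ctr[2]=2
Ev 3: PC=2 idx=2 pred=T actual=T -> ctr[2]=3
Ev 4: PC=2 idx=2 pred=T actual=N -> ctr[2]=2
Ev 5: PC=2 idx=2 pred=T actual=N -> ctr[2]=1
Ev 6: PC=2 idx=2 pred=N actual=N -> ctr[2]=0
Ev 7: PC=2 idx=2 pred=N actual=T -> ctr[2]=1
Ev 8: PC=2 idx=2 pred=N actual=T -> ctr[2]=2
Ev 9: PC=2 idx=2 pred=T actual=T -> ctr[2]=3
Ev 10: PC=2 idx=2 pred=T actual=T -> ctr[2]=3

Answer: 0 0 3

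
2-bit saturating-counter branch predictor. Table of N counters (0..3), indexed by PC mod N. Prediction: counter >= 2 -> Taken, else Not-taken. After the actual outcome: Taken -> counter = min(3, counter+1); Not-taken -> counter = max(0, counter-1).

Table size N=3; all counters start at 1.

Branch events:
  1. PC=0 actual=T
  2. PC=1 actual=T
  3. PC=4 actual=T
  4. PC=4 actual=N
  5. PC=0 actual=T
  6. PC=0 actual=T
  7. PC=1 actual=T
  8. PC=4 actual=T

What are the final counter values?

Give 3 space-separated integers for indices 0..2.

Ev 1: PC=0 idx=0 pred=N actual=T -> ctr[0]=2
Ev 2: PC=1 idx=1 pred=N actual=T -> ctr[1]=2
Ev 3: PC=4 idx=1 pred=T actual=T -> ctr[1]=3
Ev 4: PC=4 idx=1 pred=T actual=N -> ctr[1]=2
Ev 5: PC=0 idx=0 pred=T actual=T -> ctr[0]=3
Ev 6: PC=0 idx=0 pred=T actual=T -> ctr[0]=3
Ev 7: PC=1 idx=1 pred=T actual=T -> ctr[1]=3
Ev 8: PC=4 idx=1 pred=T actual=T -> ctr[1]=3

Answer: 3 3 1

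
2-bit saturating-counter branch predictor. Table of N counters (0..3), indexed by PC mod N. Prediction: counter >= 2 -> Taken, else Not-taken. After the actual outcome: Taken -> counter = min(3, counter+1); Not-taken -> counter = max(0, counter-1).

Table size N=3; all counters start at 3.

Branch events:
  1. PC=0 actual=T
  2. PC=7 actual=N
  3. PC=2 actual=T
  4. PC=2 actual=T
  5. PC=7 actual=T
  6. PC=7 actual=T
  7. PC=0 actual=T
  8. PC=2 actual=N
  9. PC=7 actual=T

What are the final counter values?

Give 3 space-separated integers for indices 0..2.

Answer: 3 3 2

Derivation:
Ev 1: PC=0 idx=0 pred=T actual=T -> ctr[0]=3
Ev 2: PC=7 idx=1 pred=T actual=N -> ctr[1]=2
Ev 3: PC=2 idx=2 pred=T actual=T -> ctr[2]=3
Ev 4: PC=2 idx=2 pred=T actual=T -> ctr[2]=3
Ev 5: PC=7 idx=1 pred=T actual=T -> ctr[1]=3
Ev 6: PC=7 idx=1 pred=T actual=T -> ctr[1]=3
Ev 7: PC=0 idx=0 pred=T actual=T -> ctr[0]=3
Ev 8: PC=2 idx=2 pred=T actual=N -> ctr[2]=2
Ev 9: PC=7 idx=1 pred=T actual=T -> ctr[1]=3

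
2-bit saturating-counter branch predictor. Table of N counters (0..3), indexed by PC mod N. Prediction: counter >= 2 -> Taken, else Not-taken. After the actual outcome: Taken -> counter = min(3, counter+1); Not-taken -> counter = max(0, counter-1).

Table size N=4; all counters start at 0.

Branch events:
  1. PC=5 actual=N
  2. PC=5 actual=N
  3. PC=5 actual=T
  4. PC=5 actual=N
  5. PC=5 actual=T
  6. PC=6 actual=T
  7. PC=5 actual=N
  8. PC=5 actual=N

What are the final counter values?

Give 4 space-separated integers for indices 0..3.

Ev 1: PC=5 idx=1 pred=N actual=N -> ctr[1]=0
Ev 2: PC=5 idx=1 pred=N actual=N -> ctr[1]=0
Ev 3: PC=5 idx=1 pred=N actual=T -> ctr[1]=1
Ev 4: PC=5 idx=1 pred=N actual=N -> ctr[1]=0
Ev 5: PC=5 idx=1 pred=N actual=T -> ctr[1]=1
Ev 6: PC=6 idx=2 pred=N actual=T -> ctr[2]=1
Ev 7: PC=5 idx=1 pred=N actual=N -> ctr[1]=0
Ev 8: PC=5 idx=1 pred=N actual=N -> ctr[1]=0

Answer: 0 0 1 0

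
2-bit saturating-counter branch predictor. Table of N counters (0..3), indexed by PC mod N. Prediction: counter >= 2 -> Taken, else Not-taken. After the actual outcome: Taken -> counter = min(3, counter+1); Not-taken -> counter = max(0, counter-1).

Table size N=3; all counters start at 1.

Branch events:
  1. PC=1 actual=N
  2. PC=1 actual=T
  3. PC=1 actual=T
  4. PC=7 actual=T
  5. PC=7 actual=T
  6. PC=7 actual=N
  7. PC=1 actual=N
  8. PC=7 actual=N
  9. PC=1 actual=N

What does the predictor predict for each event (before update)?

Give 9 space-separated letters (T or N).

Ev 1: PC=1 idx=1 pred=N actual=N -> ctr[1]=0
Ev 2: PC=1 idx=1 pred=N actual=T -> ctr[1]=1
Ev 3: PC=1 idx=1 pred=N actual=T -> ctr[1]=2
Ev 4: PC=7 idx=1 pred=T actual=T -> ctr[1]=3
Ev 5: PC=7 idx=1 pred=T actual=T -> ctr[1]=3
Ev 6: PC=7 idx=1 pred=T actual=N -> ctr[1]=2
Ev 7: PC=1 idx=1 pred=T actual=N -> ctr[1]=1
Ev 8: PC=7 idx=1 pred=N actual=N -> ctr[1]=0
Ev 9: PC=1 idx=1 pred=N actual=N -> ctr[1]=0

Answer: N N N T T T T N N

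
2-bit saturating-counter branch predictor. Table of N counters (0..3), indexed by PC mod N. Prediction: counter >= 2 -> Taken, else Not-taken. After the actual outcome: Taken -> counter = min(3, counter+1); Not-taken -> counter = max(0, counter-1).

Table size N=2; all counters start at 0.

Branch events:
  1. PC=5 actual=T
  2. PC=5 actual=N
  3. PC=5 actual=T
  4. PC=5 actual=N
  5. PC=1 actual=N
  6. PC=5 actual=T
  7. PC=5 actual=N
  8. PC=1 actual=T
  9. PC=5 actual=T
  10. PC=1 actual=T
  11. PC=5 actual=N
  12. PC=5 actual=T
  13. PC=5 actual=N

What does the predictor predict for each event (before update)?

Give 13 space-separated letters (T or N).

Answer: N N N N N N N N N T T T T

Derivation:
Ev 1: PC=5 idx=1 pred=N actual=T -> ctr[1]=1
Ev 2: PC=5 idx=1 pred=N actual=N -> ctr[1]=0
Ev 3: PC=5 idx=1 pred=N actual=T -> ctr[1]=1
Ev 4: PC=5 idx=1 pred=N actual=N -> ctr[1]=0
Ev 5: PC=1 idx=1 pred=N actual=N -> ctr[1]=0
Ev 6: PC=5 idx=1 pred=N actual=T -> ctr[1]=1
Ev 7: PC=5 idx=1 pred=N actual=N -> ctr[1]=0
Ev 8: PC=1 idx=1 pred=N actual=T -> ctr[1]=1
Ev 9: PC=5 idx=1 pred=N actual=T -> ctr[1]=2
Ev 10: PC=1 idx=1 pred=T actual=T -> ctr[1]=3
Ev 11: PC=5 idx=1 pred=T actual=N -> ctr[1]=2
Ev 12: PC=5 idx=1 pred=T actual=T -> ctr[1]=3
Ev 13: PC=5 idx=1 pred=T actual=N -> ctr[1]=2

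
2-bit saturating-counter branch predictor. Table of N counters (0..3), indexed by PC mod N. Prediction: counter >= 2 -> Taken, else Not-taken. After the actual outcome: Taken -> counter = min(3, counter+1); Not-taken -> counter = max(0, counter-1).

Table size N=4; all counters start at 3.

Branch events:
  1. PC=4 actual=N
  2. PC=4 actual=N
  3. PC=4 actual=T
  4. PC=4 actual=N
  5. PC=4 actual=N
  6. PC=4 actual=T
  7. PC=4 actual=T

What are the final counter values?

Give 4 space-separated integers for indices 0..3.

Answer: 2 3 3 3

Derivation:
Ev 1: PC=4 idx=0 pred=T actual=N -> ctr[0]=2
Ev 2: PC=4 idx=0 pred=T actual=N -> ctr[0]=1
Ev 3: PC=4 idx=0 pred=N actual=T -> ctr[0]=2
Ev 4: PC=4 idx=0 pred=T actual=N -> ctr[0]=1
Ev 5: PC=4 idx=0 pred=N actual=N -> ctr[0]=0
Ev 6: PC=4 idx=0 pred=N actual=T -> ctr[0]=1
Ev 7: PC=4 idx=0 pred=N actual=T -> ctr[0]=2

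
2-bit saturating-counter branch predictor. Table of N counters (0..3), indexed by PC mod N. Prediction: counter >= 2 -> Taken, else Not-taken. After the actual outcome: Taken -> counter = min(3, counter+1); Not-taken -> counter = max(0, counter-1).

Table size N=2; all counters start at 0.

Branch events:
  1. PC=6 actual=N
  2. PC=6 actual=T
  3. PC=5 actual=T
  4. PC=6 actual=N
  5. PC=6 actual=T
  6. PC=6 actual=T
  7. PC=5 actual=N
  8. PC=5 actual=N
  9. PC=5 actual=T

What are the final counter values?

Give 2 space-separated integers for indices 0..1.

Answer: 2 1

Derivation:
Ev 1: PC=6 idx=0 pred=N actual=N -> ctr[0]=0
Ev 2: PC=6 idx=0 pred=N actual=T -> ctr[0]=1
Ev 3: PC=5 idx=1 pred=N actual=T -> ctr[1]=1
Ev 4: PC=6 idx=0 pred=N actual=N -> ctr[0]=0
Ev 5: PC=6 idx=0 pred=N actual=T -> ctr[0]=1
Ev 6: PC=6 idx=0 pred=N actual=T -> ctr[0]=2
Ev 7: PC=5 idx=1 pred=N actual=N -> ctr[1]=0
Ev 8: PC=5 idx=1 pred=N actual=N -> ctr[1]=0
Ev 9: PC=5 idx=1 pred=N actual=T -> ctr[1]=1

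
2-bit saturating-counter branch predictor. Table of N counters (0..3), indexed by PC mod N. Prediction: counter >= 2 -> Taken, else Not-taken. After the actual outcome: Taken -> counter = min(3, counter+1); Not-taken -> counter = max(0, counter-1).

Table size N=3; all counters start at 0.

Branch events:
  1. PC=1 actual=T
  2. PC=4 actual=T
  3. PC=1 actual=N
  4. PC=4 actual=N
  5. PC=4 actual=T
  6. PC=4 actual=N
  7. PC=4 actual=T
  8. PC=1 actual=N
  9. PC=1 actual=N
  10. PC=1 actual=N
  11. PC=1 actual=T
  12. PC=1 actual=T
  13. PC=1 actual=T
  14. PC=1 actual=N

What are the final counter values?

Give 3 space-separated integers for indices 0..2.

Ev 1: PC=1 idx=1 pred=N actual=T -> ctr[1]=1
Ev 2: PC=4 idx=1 pred=N actual=T -> ctr[1]=2
Ev 3: PC=1 idx=1 pred=T actual=N -> ctr[1]=1
Ev 4: PC=4 idx=1 pred=N actual=N -> ctr[1]=0
Ev 5: PC=4 idx=1 pred=N actual=T -> ctr[1]=1
Ev 6: PC=4 idx=1 pred=N actual=N -> ctr[1]=0
Ev 7: PC=4 idx=1 pred=N actual=T -> ctr[1]=1
Ev 8: PC=1 idx=1 pred=N actual=N -> ctr[1]=0
Ev 9: PC=1 idx=1 pred=N actual=N -> ctr[1]=0
Ev 10: PC=1 idx=1 pred=N actual=N -> ctr[1]=0
Ev 11: PC=1 idx=1 pred=N actual=T -> ctr[1]=1
Ev 12: PC=1 idx=1 pred=N actual=T -> ctr[1]=2
Ev 13: PC=1 idx=1 pred=T actual=T -> ctr[1]=3
Ev 14: PC=1 idx=1 pred=T actual=N -> ctr[1]=2

Answer: 0 2 0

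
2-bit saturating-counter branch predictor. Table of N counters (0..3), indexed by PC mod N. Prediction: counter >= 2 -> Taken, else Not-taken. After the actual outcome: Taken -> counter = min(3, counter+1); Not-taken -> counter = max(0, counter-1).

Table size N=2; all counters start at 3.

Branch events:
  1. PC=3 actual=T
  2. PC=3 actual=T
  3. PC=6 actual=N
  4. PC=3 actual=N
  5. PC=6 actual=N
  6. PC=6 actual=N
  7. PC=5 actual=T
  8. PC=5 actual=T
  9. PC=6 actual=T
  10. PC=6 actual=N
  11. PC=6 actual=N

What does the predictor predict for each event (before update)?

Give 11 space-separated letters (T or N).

Answer: T T T T T N T T N N N

Derivation:
Ev 1: PC=3 idx=1 pred=T actual=T -> ctr[1]=3
Ev 2: PC=3 idx=1 pred=T actual=T -> ctr[1]=3
Ev 3: PC=6 idx=0 pred=T actual=N -> ctr[0]=2
Ev 4: PC=3 idx=1 pred=T actual=N -> ctr[1]=2
Ev 5: PC=6 idx=0 pred=T actual=N -> ctr[0]=1
Ev 6: PC=6 idx=0 pred=N actual=N -> ctr[0]=0
Ev 7: PC=5 idx=1 pred=T actual=T -> ctr[1]=3
Ev 8: PC=5 idx=1 pred=T actual=T -> ctr[1]=3
Ev 9: PC=6 idx=0 pred=N actual=T -> ctr[0]=1
Ev 10: PC=6 idx=0 pred=N actual=N -> ctr[0]=0
Ev 11: PC=6 idx=0 pred=N actual=N -> ctr[0]=0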